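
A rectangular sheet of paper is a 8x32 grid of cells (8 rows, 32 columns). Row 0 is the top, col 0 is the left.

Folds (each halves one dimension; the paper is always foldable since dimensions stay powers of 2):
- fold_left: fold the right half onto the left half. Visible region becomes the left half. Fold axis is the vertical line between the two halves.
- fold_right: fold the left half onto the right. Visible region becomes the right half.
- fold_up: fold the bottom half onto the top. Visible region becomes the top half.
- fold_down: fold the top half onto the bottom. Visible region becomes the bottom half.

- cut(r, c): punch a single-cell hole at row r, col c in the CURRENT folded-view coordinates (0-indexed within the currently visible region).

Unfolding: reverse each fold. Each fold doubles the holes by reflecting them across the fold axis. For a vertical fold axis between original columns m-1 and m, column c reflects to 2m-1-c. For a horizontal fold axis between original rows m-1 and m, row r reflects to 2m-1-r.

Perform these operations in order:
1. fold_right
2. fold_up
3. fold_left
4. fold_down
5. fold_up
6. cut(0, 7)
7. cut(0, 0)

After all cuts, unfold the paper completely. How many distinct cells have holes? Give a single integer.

Answer: 64

Derivation:
Op 1 fold_right: fold axis v@16; visible region now rows[0,8) x cols[16,32) = 8x16
Op 2 fold_up: fold axis h@4; visible region now rows[0,4) x cols[16,32) = 4x16
Op 3 fold_left: fold axis v@24; visible region now rows[0,4) x cols[16,24) = 4x8
Op 4 fold_down: fold axis h@2; visible region now rows[2,4) x cols[16,24) = 2x8
Op 5 fold_up: fold axis h@3; visible region now rows[2,3) x cols[16,24) = 1x8
Op 6 cut(0, 7): punch at orig (2,23); cuts so far [(2, 23)]; region rows[2,3) x cols[16,24) = 1x8
Op 7 cut(0, 0): punch at orig (2,16); cuts so far [(2, 16), (2, 23)]; region rows[2,3) x cols[16,24) = 1x8
Unfold 1 (reflect across h@3): 4 holes -> [(2, 16), (2, 23), (3, 16), (3, 23)]
Unfold 2 (reflect across h@2): 8 holes -> [(0, 16), (0, 23), (1, 16), (1, 23), (2, 16), (2, 23), (3, 16), (3, 23)]
Unfold 3 (reflect across v@24): 16 holes -> [(0, 16), (0, 23), (0, 24), (0, 31), (1, 16), (1, 23), (1, 24), (1, 31), (2, 16), (2, 23), (2, 24), (2, 31), (3, 16), (3, 23), (3, 24), (3, 31)]
Unfold 4 (reflect across h@4): 32 holes -> [(0, 16), (0, 23), (0, 24), (0, 31), (1, 16), (1, 23), (1, 24), (1, 31), (2, 16), (2, 23), (2, 24), (2, 31), (3, 16), (3, 23), (3, 24), (3, 31), (4, 16), (4, 23), (4, 24), (4, 31), (5, 16), (5, 23), (5, 24), (5, 31), (6, 16), (6, 23), (6, 24), (6, 31), (7, 16), (7, 23), (7, 24), (7, 31)]
Unfold 5 (reflect across v@16): 64 holes -> [(0, 0), (0, 7), (0, 8), (0, 15), (0, 16), (0, 23), (0, 24), (0, 31), (1, 0), (1, 7), (1, 8), (1, 15), (1, 16), (1, 23), (1, 24), (1, 31), (2, 0), (2, 7), (2, 8), (2, 15), (2, 16), (2, 23), (2, 24), (2, 31), (3, 0), (3, 7), (3, 8), (3, 15), (3, 16), (3, 23), (3, 24), (3, 31), (4, 0), (4, 7), (4, 8), (4, 15), (4, 16), (4, 23), (4, 24), (4, 31), (5, 0), (5, 7), (5, 8), (5, 15), (5, 16), (5, 23), (5, 24), (5, 31), (6, 0), (6, 7), (6, 8), (6, 15), (6, 16), (6, 23), (6, 24), (6, 31), (7, 0), (7, 7), (7, 8), (7, 15), (7, 16), (7, 23), (7, 24), (7, 31)]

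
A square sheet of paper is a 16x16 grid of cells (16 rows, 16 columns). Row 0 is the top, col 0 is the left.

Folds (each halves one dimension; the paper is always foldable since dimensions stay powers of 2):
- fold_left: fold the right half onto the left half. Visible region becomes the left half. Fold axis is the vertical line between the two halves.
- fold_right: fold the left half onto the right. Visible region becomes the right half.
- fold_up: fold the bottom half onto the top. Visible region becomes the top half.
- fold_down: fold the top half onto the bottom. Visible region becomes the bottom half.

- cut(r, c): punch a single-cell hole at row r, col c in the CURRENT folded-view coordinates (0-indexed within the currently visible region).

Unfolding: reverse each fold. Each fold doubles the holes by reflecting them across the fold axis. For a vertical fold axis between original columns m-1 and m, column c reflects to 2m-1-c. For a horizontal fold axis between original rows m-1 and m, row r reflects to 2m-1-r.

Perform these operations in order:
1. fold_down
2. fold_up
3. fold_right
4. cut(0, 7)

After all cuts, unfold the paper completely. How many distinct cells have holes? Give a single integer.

Op 1 fold_down: fold axis h@8; visible region now rows[8,16) x cols[0,16) = 8x16
Op 2 fold_up: fold axis h@12; visible region now rows[8,12) x cols[0,16) = 4x16
Op 3 fold_right: fold axis v@8; visible region now rows[8,12) x cols[8,16) = 4x8
Op 4 cut(0, 7): punch at orig (8,15); cuts so far [(8, 15)]; region rows[8,12) x cols[8,16) = 4x8
Unfold 1 (reflect across v@8): 2 holes -> [(8, 0), (8, 15)]
Unfold 2 (reflect across h@12): 4 holes -> [(8, 0), (8, 15), (15, 0), (15, 15)]
Unfold 3 (reflect across h@8): 8 holes -> [(0, 0), (0, 15), (7, 0), (7, 15), (8, 0), (8, 15), (15, 0), (15, 15)]

Answer: 8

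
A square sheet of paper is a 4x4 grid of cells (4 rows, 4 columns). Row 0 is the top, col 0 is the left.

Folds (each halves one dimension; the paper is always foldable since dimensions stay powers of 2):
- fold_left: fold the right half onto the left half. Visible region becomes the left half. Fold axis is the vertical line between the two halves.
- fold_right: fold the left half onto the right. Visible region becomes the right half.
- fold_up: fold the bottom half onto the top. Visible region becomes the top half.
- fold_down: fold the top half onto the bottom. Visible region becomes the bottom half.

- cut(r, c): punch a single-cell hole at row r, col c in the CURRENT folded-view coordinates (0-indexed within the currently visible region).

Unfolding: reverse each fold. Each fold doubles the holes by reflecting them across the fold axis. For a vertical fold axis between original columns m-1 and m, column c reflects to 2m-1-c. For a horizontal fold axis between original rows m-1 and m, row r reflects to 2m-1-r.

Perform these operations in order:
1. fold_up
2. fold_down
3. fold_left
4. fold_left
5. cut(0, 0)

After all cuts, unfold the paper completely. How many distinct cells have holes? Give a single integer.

Answer: 16

Derivation:
Op 1 fold_up: fold axis h@2; visible region now rows[0,2) x cols[0,4) = 2x4
Op 2 fold_down: fold axis h@1; visible region now rows[1,2) x cols[0,4) = 1x4
Op 3 fold_left: fold axis v@2; visible region now rows[1,2) x cols[0,2) = 1x2
Op 4 fold_left: fold axis v@1; visible region now rows[1,2) x cols[0,1) = 1x1
Op 5 cut(0, 0): punch at orig (1,0); cuts so far [(1, 0)]; region rows[1,2) x cols[0,1) = 1x1
Unfold 1 (reflect across v@1): 2 holes -> [(1, 0), (1, 1)]
Unfold 2 (reflect across v@2): 4 holes -> [(1, 0), (1, 1), (1, 2), (1, 3)]
Unfold 3 (reflect across h@1): 8 holes -> [(0, 0), (0, 1), (0, 2), (0, 3), (1, 0), (1, 1), (1, 2), (1, 3)]
Unfold 4 (reflect across h@2): 16 holes -> [(0, 0), (0, 1), (0, 2), (0, 3), (1, 0), (1, 1), (1, 2), (1, 3), (2, 0), (2, 1), (2, 2), (2, 3), (3, 0), (3, 1), (3, 2), (3, 3)]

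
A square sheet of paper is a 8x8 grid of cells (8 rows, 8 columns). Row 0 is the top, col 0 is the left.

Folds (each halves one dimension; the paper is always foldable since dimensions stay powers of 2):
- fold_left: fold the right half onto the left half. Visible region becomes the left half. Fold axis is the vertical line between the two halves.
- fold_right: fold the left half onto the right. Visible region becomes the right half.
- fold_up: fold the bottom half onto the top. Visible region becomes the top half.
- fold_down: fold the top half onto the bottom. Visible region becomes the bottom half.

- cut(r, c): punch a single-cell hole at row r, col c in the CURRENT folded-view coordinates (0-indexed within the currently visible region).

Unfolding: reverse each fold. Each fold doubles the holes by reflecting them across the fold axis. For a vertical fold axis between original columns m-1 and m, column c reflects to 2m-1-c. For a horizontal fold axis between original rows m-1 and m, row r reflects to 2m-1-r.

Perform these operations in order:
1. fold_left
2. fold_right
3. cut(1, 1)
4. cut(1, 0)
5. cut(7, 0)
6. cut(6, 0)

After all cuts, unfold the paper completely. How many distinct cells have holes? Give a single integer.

Answer: 16

Derivation:
Op 1 fold_left: fold axis v@4; visible region now rows[0,8) x cols[0,4) = 8x4
Op 2 fold_right: fold axis v@2; visible region now rows[0,8) x cols[2,4) = 8x2
Op 3 cut(1, 1): punch at orig (1,3); cuts so far [(1, 3)]; region rows[0,8) x cols[2,4) = 8x2
Op 4 cut(1, 0): punch at orig (1,2); cuts so far [(1, 2), (1, 3)]; region rows[0,8) x cols[2,4) = 8x2
Op 5 cut(7, 0): punch at orig (7,2); cuts so far [(1, 2), (1, 3), (7, 2)]; region rows[0,8) x cols[2,4) = 8x2
Op 6 cut(6, 0): punch at orig (6,2); cuts so far [(1, 2), (1, 3), (6, 2), (7, 2)]; region rows[0,8) x cols[2,4) = 8x2
Unfold 1 (reflect across v@2): 8 holes -> [(1, 0), (1, 1), (1, 2), (1, 3), (6, 1), (6, 2), (7, 1), (7, 2)]
Unfold 2 (reflect across v@4): 16 holes -> [(1, 0), (1, 1), (1, 2), (1, 3), (1, 4), (1, 5), (1, 6), (1, 7), (6, 1), (6, 2), (6, 5), (6, 6), (7, 1), (7, 2), (7, 5), (7, 6)]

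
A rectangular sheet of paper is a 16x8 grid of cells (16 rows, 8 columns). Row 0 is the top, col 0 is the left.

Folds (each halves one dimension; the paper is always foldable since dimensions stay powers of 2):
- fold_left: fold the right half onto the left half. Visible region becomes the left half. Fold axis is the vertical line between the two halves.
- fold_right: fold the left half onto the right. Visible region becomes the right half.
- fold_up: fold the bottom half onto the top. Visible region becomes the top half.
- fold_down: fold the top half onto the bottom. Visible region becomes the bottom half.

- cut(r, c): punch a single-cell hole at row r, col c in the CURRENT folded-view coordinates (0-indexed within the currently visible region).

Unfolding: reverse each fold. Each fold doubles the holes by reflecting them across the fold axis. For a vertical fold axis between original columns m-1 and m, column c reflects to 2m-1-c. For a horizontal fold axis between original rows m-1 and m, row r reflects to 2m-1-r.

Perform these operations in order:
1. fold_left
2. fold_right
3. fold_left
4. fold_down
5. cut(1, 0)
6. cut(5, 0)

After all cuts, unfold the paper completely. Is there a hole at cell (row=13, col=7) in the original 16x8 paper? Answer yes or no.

Op 1 fold_left: fold axis v@4; visible region now rows[0,16) x cols[0,4) = 16x4
Op 2 fold_right: fold axis v@2; visible region now rows[0,16) x cols[2,4) = 16x2
Op 3 fold_left: fold axis v@3; visible region now rows[0,16) x cols[2,3) = 16x1
Op 4 fold_down: fold axis h@8; visible region now rows[8,16) x cols[2,3) = 8x1
Op 5 cut(1, 0): punch at orig (9,2); cuts so far [(9, 2)]; region rows[8,16) x cols[2,3) = 8x1
Op 6 cut(5, 0): punch at orig (13,2); cuts so far [(9, 2), (13, 2)]; region rows[8,16) x cols[2,3) = 8x1
Unfold 1 (reflect across h@8): 4 holes -> [(2, 2), (6, 2), (9, 2), (13, 2)]
Unfold 2 (reflect across v@3): 8 holes -> [(2, 2), (2, 3), (6, 2), (6, 3), (9, 2), (9, 3), (13, 2), (13, 3)]
Unfold 3 (reflect across v@2): 16 holes -> [(2, 0), (2, 1), (2, 2), (2, 3), (6, 0), (6, 1), (6, 2), (6, 3), (9, 0), (9, 1), (9, 2), (9, 3), (13, 0), (13, 1), (13, 2), (13, 3)]
Unfold 4 (reflect across v@4): 32 holes -> [(2, 0), (2, 1), (2, 2), (2, 3), (2, 4), (2, 5), (2, 6), (2, 7), (6, 0), (6, 1), (6, 2), (6, 3), (6, 4), (6, 5), (6, 6), (6, 7), (9, 0), (9, 1), (9, 2), (9, 3), (9, 4), (9, 5), (9, 6), (9, 7), (13, 0), (13, 1), (13, 2), (13, 3), (13, 4), (13, 5), (13, 6), (13, 7)]
Holes: [(2, 0), (2, 1), (2, 2), (2, 3), (2, 4), (2, 5), (2, 6), (2, 7), (6, 0), (6, 1), (6, 2), (6, 3), (6, 4), (6, 5), (6, 6), (6, 7), (9, 0), (9, 1), (9, 2), (9, 3), (9, 4), (9, 5), (9, 6), (9, 7), (13, 0), (13, 1), (13, 2), (13, 3), (13, 4), (13, 5), (13, 6), (13, 7)]

Answer: yes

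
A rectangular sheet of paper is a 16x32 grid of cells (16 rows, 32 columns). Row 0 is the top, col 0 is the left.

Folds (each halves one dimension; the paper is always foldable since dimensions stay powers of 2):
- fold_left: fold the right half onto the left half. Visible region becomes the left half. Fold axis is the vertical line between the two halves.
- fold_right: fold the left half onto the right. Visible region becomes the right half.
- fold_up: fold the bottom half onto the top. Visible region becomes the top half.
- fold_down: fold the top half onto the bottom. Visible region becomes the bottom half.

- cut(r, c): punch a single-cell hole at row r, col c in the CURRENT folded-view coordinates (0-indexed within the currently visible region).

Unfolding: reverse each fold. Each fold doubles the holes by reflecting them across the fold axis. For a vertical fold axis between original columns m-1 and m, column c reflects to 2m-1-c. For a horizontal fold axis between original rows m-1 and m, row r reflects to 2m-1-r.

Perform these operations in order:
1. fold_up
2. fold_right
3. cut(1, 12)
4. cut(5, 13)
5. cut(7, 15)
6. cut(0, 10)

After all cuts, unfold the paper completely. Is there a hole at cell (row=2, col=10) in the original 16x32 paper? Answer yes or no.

Answer: no

Derivation:
Op 1 fold_up: fold axis h@8; visible region now rows[0,8) x cols[0,32) = 8x32
Op 2 fold_right: fold axis v@16; visible region now rows[0,8) x cols[16,32) = 8x16
Op 3 cut(1, 12): punch at orig (1,28); cuts so far [(1, 28)]; region rows[0,8) x cols[16,32) = 8x16
Op 4 cut(5, 13): punch at orig (5,29); cuts so far [(1, 28), (5, 29)]; region rows[0,8) x cols[16,32) = 8x16
Op 5 cut(7, 15): punch at orig (7,31); cuts so far [(1, 28), (5, 29), (7, 31)]; region rows[0,8) x cols[16,32) = 8x16
Op 6 cut(0, 10): punch at orig (0,26); cuts so far [(0, 26), (1, 28), (5, 29), (7, 31)]; region rows[0,8) x cols[16,32) = 8x16
Unfold 1 (reflect across v@16): 8 holes -> [(0, 5), (0, 26), (1, 3), (1, 28), (5, 2), (5, 29), (7, 0), (7, 31)]
Unfold 2 (reflect across h@8): 16 holes -> [(0, 5), (0, 26), (1, 3), (1, 28), (5, 2), (5, 29), (7, 0), (7, 31), (8, 0), (8, 31), (10, 2), (10, 29), (14, 3), (14, 28), (15, 5), (15, 26)]
Holes: [(0, 5), (0, 26), (1, 3), (1, 28), (5, 2), (5, 29), (7, 0), (7, 31), (8, 0), (8, 31), (10, 2), (10, 29), (14, 3), (14, 28), (15, 5), (15, 26)]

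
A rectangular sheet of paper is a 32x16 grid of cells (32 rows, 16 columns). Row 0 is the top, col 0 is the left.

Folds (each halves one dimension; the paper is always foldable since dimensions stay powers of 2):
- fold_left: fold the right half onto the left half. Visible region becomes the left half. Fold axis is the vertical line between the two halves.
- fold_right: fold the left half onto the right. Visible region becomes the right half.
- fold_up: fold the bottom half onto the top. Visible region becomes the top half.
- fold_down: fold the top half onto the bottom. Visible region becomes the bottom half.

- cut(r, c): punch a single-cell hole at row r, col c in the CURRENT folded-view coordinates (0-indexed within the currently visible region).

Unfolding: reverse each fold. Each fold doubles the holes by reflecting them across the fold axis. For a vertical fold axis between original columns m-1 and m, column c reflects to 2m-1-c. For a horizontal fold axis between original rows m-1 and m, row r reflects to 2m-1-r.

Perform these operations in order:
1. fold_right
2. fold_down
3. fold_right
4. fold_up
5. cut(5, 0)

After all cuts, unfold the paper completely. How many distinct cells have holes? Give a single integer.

Answer: 16

Derivation:
Op 1 fold_right: fold axis v@8; visible region now rows[0,32) x cols[8,16) = 32x8
Op 2 fold_down: fold axis h@16; visible region now rows[16,32) x cols[8,16) = 16x8
Op 3 fold_right: fold axis v@12; visible region now rows[16,32) x cols[12,16) = 16x4
Op 4 fold_up: fold axis h@24; visible region now rows[16,24) x cols[12,16) = 8x4
Op 5 cut(5, 0): punch at orig (21,12); cuts so far [(21, 12)]; region rows[16,24) x cols[12,16) = 8x4
Unfold 1 (reflect across h@24): 2 holes -> [(21, 12), (26, 12)]
Unfold 2 (reflect across v@12): 4 holes -> [(21, 11), (21, 12), (26, 11), (26, 12)]
Unfold 3 (reflect across h@16): 8 holes -> [(5, 11), (5, 12), (10, 11), (10, 12), (21, 11), (21, 12), (26, 11), (26, 12)]
Unfold 4 (reflect across v@8): 16 holes -> [(5, 3), (5, 4), (5, 11), (5, 12), (10, 3), (10, 4), (10, 11), (10, 12), (21, 3), (21, 4), (21, 11), (21, 12), (26, 3), (26, 4), (26, 11), (26, 12)]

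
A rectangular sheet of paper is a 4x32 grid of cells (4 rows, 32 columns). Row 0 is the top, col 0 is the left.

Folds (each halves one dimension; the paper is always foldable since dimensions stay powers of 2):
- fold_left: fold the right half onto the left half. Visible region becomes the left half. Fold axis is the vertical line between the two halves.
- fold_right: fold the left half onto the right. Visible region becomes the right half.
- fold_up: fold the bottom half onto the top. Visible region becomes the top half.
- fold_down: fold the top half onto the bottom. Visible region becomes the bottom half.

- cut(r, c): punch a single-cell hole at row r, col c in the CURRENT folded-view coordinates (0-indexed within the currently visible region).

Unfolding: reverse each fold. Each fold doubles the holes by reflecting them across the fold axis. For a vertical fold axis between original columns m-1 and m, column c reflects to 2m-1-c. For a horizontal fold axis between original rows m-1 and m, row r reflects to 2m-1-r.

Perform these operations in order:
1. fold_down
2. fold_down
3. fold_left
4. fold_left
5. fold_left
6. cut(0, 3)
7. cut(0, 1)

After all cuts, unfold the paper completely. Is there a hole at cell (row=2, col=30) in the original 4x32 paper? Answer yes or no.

Answer: yes

Derivation:
Op 1 fold_down: fold axis h@2; visible region now rows[2,4) x cols[0,32) = 2x32
Op 2 fold_down: fold axis h@3; visible region now rows[3,4) x cols[0,32) = 1x32
Op 3 fold_left: fold axis v@16; visible region now rows[3,4) x cols[0,16) = 1x16
Op 4 fold_left: fold axis v@8; visible region now rows[3,4) x cols[0,8) = 1x8
Op 5 fold_left: fold axis v@4; visible region now rows[3,4) x cols[0,4) = 1x4
Op 6 cut(0, 3): punch at orig (3,3); cuts so far [(3, 3)]; region rows[3,4) x cols[0,4) = 1x4
Op 7 cut(0, 1): punch at orig (3,1); cuts so far [(3, 1), (3, 3)]; region rows[3,4) x cols[0,4) = 1x4
Unfold 1 (reflect across v@4): 4 holes -> [(3, 1), (3, 3), (3, 4), (3, 6)]
Unfold 2 (reflect across v@8): 8 holes -> [(3, 1), (3, 3), (3, 4), (3, 6), (3, 9), (3, 11), (3, 12), (3, 14)]
Unfold 3 (reflect across v@16): 16 holes -> [(3, 1), (3, 3), (3, 4), (3, 6), (3, 9), (3, 11), (3, 12), (3, 14), (3, 17), (3, 19), (3, 20), (3, 22), (3, 25), (3, 27), (3, 28), (3, 30)]
Unfold 4 (reflect across h@3): 32 holes -> [(2, 1), (2, 3), (2, 4), (2, 6), (2, 9), (2, 11), (2, 12), (2, 14), (2, 17), (2, 19), (2, 20), (2, 22), (2, 25), (2, 27), (2, 28), (2, 30), (3, 1), (3, 3), (3, 4), (3, 6), (3, 9), (3, 11), (3, 12), (3, 14), (3, 17), (3, 19), (3, 20), (3, 22), (3, 25), (3, 27), (3, 28), (3, 30)]
Unfold 5 (reflect across h@2): 64 holes -> [(0, 1), (0, 3), (0, 4), (0, 6), (0, 9), (0, 11), (0, 12), (0, 14), (0, 17), (0, 19), (0, 20), (0, 22), (0, 25), (0, 27), (0, 28), (0, 30), (1, 1), (1, 3), (1, 4), (1, 6), (1, 9), (1, 11), (1, 12), (1, 14), (1, 17), (1, 19), (1, 20), (1, 22), (1, 25), (1, 27), (1, 28), (1, 30), (2, 1), (2, 3), (2, 4), (2, 6), (2, 9), (2, 11), (2, 12), (2, 14), (2, 17), (2, 19), (2, 20), (2, 22), (2, 25), (2, 27), (2, 28), (2, 30), (3, 1), (3, 3), (3, 4), (3, 6), (3, 9), (3, 11), (3, 12), (3, 14), (3, 17), (3, 19), (3, 20), (3, 22), (3, 25), (3, 27), (3, 28), (3, 30)]
Holes: [(0, 1), (0, 3), (0, 4), (0, 6), (0, 9), (0, 11), (0, 12), (0, 14), (0, 17), (0, 19), (0, 20), (0, 22), (0, 25), (0, 27), (0, 28), (0, 30), (1, 1), (1, 3), (1, 4), (1, 6), (1, 9), (1, 11), (1, 12), (1, 14), (1, 17), (1, 19), (1, 20), (1, 22), (1, 25), (1, 27), (1, 28), (1, 30), (2, 1), (2, 3), (2, 4), (2, 6), (2, 9), (2, 11), (2, 12), (2, 14), (2, 17), (2, 19), (2, 20), (2, 22), (2, 25), (2, 27), (2, 28), (2, 30), (3, 1), (3, 3), (3, 4), (3, 6), (3, 9), (3, 11), (3, 12), (3, 14), (3, 17), (3, 19), (3, 20), (3, 22), (3, 25), (3, 27), (3, 28), (3, 30)]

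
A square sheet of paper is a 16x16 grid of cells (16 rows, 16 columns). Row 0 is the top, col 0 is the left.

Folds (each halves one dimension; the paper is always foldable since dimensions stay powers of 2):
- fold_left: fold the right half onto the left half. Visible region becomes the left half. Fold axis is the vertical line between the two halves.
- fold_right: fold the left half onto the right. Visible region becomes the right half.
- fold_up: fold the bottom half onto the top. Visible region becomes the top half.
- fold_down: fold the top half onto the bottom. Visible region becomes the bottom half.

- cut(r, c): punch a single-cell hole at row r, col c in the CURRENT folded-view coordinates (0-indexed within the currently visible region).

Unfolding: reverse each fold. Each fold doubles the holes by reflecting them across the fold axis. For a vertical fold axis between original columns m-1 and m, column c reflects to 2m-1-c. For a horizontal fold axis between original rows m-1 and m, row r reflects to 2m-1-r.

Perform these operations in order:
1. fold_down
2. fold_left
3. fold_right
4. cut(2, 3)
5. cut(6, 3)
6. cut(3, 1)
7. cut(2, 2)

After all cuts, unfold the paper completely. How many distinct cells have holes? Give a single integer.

Op 1 fold_down: fold axis h@8; visible region now rows[8,16) x cols[0,16) = 8x16
Op 2 fold_left: fold axis v@8; visible region now rows[8,16) x cols[0,8) = 8x8
Op 3 fold_right: fold axis v@4; visible region now rows[8,16) x cols[4,8) = 8x4
Op 4 cut(2, 3): punch at orig (10,7); cuts so far [(10, 7)]; region rows[8,16) x cols[4,8) = 8x4
Op 5 cut(6, 3): punch at orig (14,7); cuts so far [(10, 7), (14, 7)]; region rows[8,16) x cols[4,8) = 8x4
Op 6 cut(3, 1): punch at orig (11,5); cuts so far [(10, 7), (11, 5), (14, 7)]; region rows[8,16) x cols[4,8) = 8x4
Op 7 cut(2, 2): punch at orig (10,6); cuts so far [(10, 6), (10, 7), (11, 5), (14, 7)]; region rows[8,16) x cols[4,8) = 8x4
Unfold 1 (reflect across v@4): 8 holes -> [(10, 0), (10, 1), (10, 6), (10, 7), (11, 2), (11, 5), (14, 0), (14, 7)]
Unfold 2 (reflect across v@8): 16 holes -> [(10, 0), (10, 1), (10, 6), (10, 7), (10, 8), (10, 9), (10, 14), (10, 15), (11, 2), (11, 5), (11, 10), (11, 13), (14, 0), (14, 7), (14, 8), (14, 15)]
Unfold 3 (reflect across h@8): 32 holes -> [(1, 0), (1, 7), (1, 8), (1, 15), (4, 2), (4, 5), (4, 10), (4, 13), (5, 0), (5, 1), (5, 6), (5, 7), (5, 8), (5, 9), (5, 14), (5, 15), (10, 0), (10, 1), (10, 6), (10, 7), (10, 8), (10, 9), (10, 14), (10, 15), (11, 2), (11, 5), (11, 10), (11, 13), (14, 0), (14, 7), (14, 8), (14, 15)]

Answer: 32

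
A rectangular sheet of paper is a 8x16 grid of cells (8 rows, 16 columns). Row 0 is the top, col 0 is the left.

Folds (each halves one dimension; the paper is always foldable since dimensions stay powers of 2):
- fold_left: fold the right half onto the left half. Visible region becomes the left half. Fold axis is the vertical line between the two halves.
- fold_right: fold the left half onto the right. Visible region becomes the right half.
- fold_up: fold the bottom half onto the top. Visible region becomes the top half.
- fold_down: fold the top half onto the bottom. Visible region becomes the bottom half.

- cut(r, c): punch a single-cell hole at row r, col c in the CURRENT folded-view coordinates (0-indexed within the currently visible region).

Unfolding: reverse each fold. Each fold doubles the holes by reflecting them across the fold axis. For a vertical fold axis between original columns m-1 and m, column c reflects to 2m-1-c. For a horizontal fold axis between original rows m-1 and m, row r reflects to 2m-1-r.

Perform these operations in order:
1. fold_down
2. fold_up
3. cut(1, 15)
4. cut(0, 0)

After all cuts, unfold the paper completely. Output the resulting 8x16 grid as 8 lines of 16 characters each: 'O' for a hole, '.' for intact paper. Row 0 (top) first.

Op 1 fold_down: fold axis h@4; visible region now rows[4,8) x cols[0,16) = 4x16
Op 2 fold_up: fold axis h@6; visible region now rows[4,6) x cols[0,16) = 2x16
Op 3 cut(1, 15): punch at orig (5,15); cuts so far [(5, 15)]; region rows[4,6) x cols[0,16) = 2x16
Op 4 cut(0, 0): punch at orig (4,0); cuts so far [(4, 0), (5, 15)]; region rows[4,6) x cols[0,16) = 2x16
Unfold 1 (reflect across h@6): 4 holes -> [(4, 0), (5, 15), (6, 15), (7, 0)]
Unfold 2 (reflect across h@4): 8 holes -> [(0, 0), (1, 15), (2, 15), (3, 0), (4, 0), (5, 15), (6, 15), (7, 0)]

Answer: O...............
...............O
...............O
O...............
O...............
...............O
...............O
O...............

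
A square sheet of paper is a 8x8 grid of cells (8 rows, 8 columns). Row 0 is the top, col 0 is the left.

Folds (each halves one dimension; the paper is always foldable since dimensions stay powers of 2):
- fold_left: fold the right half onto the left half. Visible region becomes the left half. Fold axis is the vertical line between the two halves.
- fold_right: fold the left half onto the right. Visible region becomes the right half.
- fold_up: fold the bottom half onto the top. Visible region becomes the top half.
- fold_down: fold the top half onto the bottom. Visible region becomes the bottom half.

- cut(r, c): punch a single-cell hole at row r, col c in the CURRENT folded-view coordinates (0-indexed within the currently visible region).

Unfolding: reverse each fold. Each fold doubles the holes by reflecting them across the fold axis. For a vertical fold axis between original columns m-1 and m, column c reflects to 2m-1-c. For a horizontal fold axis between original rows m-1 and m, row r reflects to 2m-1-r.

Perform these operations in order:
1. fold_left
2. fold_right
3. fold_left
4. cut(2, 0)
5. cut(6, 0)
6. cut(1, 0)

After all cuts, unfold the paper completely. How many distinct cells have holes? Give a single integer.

Answer: 24

Derivation:
Op 1 fold_left: fold axis v@4; visible region now rows[0,8) x cols[0,4) = 8x4
Op 2 fold_right: fold axis v@2; visible region now rows[0,8) x cols[2,4) = 8x2
Op 3 fold_left: fold axis v@3; visible region now rows[0,8) x cols[2,3) = 8x1
Op 4 cut(2, 0): punch at orig (2,2); cuts so far [(2, 2)]; region rows[0,8) x cols[2,3) = 8x1
Op 5 cut(6, 0): punch at orig (6,2); cuts so far [(2, 2), (6, 2)]; region rows[0,8) x cols[2,3) = 8x1
Op 6 cut(1, 0): punch at orig (1,2); cuts so far [(1, 2), (2, 2), (6, 2)]; region rows[0,8) x cols[2,3) = 8x1
Unfold 1 (reflect across v@3): 6 holes -> [(1, 2), (1, 3), (2, 2), (2, 3), (6, 2), (6, 3)]
Unfold 2 (reflect across v@2): 12 holes -> [(1, 0), (1, 1), (1, 2), (1, 3), (2, 0), (2, 1), (2, 2), (2, 3), (6, 0), (6, 1), (6, 2), (6, 3)]
Unfold 3 (reflect across v@4): 24 holes -> [(1, 0), (1, 1), (1, 2), (1, 3), (1, 4), (1, 5), (1, 6), (1, 7), (2, 0), (2, 1), (2, 2), (2, 3), (2, 4), (2, 5), (2, 6), (2, 7), (6, 0), (6, 1), (6, 2), (6, 3), (6, 4), (6, 5), (6, 6), (6, 7)]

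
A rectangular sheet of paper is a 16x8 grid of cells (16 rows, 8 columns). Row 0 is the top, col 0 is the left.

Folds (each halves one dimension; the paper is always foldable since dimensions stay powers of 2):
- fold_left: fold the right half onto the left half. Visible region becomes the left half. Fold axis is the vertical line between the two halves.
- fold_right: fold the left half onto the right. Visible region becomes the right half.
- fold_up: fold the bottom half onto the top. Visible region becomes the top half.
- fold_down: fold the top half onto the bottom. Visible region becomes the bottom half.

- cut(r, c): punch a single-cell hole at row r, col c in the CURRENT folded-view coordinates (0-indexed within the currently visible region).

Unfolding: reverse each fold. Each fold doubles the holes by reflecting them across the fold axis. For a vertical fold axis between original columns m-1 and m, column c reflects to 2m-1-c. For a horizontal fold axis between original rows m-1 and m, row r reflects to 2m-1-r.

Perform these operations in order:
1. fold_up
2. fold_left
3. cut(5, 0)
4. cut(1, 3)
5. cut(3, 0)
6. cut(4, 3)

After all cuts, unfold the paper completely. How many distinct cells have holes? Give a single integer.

Answer: 16

Derivation:
Op 1 fold_up: fold axis h@8; visible region now rows[0,8) x cols[0,8) = 8x8
Op 2 fold_left: fold axis v@4; visible region now rows[0,8) x cols[0,4) = 8x4
Op 3 cut(5, 0): punch at orig (5,0); cuts so far [(5, 0)]; region rows[0,8) x cols[0,4) = 8x4
Op 4 cut(1, 3): punch at orig (1,3); cuts so far [(1, 3), (5, 0)]; region rows[0,8) x cols[0,4) = 8x4
Op 5 cut(3, 0): punch at orig (3,0); cuts so far [(1, 3), (3, 0), (5, 0)]; region rows[0,8) x cols[0,4) = 8x4
Op 6 cut(4, 3): punch at orig (4,3); cuts so far [(1, 3), (3, 0), (4, 3), (5, 0)]; region rows[0,8) x cols[0,4) = 8x4
Unfold 1 (reflect across v@4): 8 holes -> [(1, 3), (1, 4), (3, 0), (3, 7), (4, 3), (4, 4), (5, 0), (5, 7)]
Unfold 2 (reflect across h@8): 16 holes -> [(1, 3), (1, 4), (3, 0), (3, 7), (4, 3), (4, 4), (5, 0), (5, 7), (10, 0), (10, 7), (11, 3), (11, 4), (12, 0), (12, 7), (14, 3), (14, 4)]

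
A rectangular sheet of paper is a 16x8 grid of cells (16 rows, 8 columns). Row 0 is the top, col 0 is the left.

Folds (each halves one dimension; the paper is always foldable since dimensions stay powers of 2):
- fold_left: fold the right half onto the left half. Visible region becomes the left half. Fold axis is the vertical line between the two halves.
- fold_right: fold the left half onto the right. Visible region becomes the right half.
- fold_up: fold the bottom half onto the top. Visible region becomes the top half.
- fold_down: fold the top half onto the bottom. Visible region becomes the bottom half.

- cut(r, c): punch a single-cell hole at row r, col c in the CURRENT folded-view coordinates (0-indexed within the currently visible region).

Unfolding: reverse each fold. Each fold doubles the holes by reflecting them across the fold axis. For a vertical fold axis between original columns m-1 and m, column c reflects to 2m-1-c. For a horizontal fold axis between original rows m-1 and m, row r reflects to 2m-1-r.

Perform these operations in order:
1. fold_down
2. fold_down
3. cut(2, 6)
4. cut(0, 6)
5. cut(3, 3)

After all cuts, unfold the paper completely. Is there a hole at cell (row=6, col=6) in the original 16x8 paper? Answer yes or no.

Answer: yes

Derivation:
Op 1 fold_down: fold axis h@8; visible region now rows[8,16) x cols[0,8) = 8x8
Op 2 fold_down: fold axis h@12; visible region now rows[12,16) x cols[0,8) = 4x8
Op 3 cut(2, 6): punch at orig (14,6); cuts so far [(14, 6)]; region rows[12,16) x cols[0,8) = 4x8
Op 4 cut(0, 6): punch at orig (12,6); cuts so far [(12, 6), (14, 6)]; region rows[12,16) x cols[0,8) = 4x8
Op 5 cut(3, 3): punch at orig (15,3); cuts so far [(12, 6), (14, 6), (15, 3)]; region rows[12,16) x cols[0,8) = 4x8
Unfold 1 (reflect across h@12): 6 holes -> [(8, 3), (9, 6), (11, 6), (12, 6), (14, 6), (15, 3)]
Unfold 2 (reflect across h@8): 12 holes -> [(0, 3), (1, 6), (3, 6), (4, 6), (6, 6), (7, 3), (8, 3), (9, 6), (11, 6), (12, 6), (14, 6), (15, 3)]
Holes: [(0, 3), (1, 6), (3, 6), (4, 6), (6, 6), (7, 3), (8, 3), (9, 6), (11, 6), (12, 6), (14, 6), (15, 3)]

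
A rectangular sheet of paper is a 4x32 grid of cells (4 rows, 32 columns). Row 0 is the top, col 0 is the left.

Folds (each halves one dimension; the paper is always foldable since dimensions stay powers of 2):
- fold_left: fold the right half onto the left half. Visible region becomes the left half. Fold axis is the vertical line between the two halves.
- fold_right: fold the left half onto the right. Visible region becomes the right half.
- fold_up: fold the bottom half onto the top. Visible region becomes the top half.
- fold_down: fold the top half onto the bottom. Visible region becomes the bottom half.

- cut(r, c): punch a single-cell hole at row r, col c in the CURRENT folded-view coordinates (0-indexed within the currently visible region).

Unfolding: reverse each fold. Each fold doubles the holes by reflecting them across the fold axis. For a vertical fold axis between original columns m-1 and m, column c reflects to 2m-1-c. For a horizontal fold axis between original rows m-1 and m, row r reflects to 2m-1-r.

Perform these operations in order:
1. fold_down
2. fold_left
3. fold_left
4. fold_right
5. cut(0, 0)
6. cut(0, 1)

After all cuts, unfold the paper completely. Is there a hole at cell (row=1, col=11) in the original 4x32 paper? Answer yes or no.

Answer: yes

Derivation:
Op 1 fold_down: fold axis h@2; visible region now rows[2,4) x cols[0,32) = 2x32
Op 2 fold_left: fold axis v@16; visible region now rows[2,4) x cols[0,16) = 2x16
Op 3 fold_left: fold axis v@8; visible region now rows[2,4) x cols[0,8) = 2x8
Op 4 fold_right: fold axis v@4; visible region now rows[2,4) x cols[4,8) = 2x4
Op 5 cut(0, 0): punch at orig (2,4); cuts so far [(2, 4)]; region rows[2,4) x cols[4,8) = 2x4
Op 6 cut(0, 1): punch at orig (2,5); cuts so far [(2, 4), (2, 5)]; region rows[2,4) x cols[4,8) = 2x4
Unfold 1 (reflect across v@4): 4 holes -> [(2, 2), (2, 3), (2, 4), (2, 5)]
Unfold 2 (reflect across v@8): 8 holes -> [(2, 2), (2, 3), (2, 4), (2, 5), (2, 10), (2, 11), (2, 12), (2, 13)]
Unfold 3 (reflect across v@16): 16 holes -> [(2, 2), (2, 3), (2, 4), (2, 5), (2, 10), (2, 11), (2, 12), (2, 13), (2, 18), (2, 19), (2, 20), (2, 21), (2, 26), (2, 27), (2, 28), (2, 29)]
Unfold 4 (reflect across h@2): 32 holes -> [(1, 2), (1, 3), (1, 4), (1, 5), (1, 10), (1, 11), (1, 12), (1, 13), (1, 18), (1, 19), (1, 20), (1, 21), (1, 26), (1, 27), (1, 28), (1, 29), (2, 2), (2, 3), (2, 4), (2, 5), (2, 10), (2, 11), (2, 12), (2, 13), (2, 18), (2, 19), (2, 20), (2, 21), (2, 26), (2, 27), (2, 28), (2, 29)]
Holes: [(1, 2), (1, 3), (1, 4), (1, 5), (1, 10), (1, 11), (1, 12), (1, 13), (1, 18), (1, 19), (1, 20), (1, 21), (1, 26), (1, 27), (1, 28), (1, 29), (2, 2), (2, 3), (2, 4), (2, 5), (2, 10), (2, 11), (2, 12), (2, 13), (2, 18), (2, 19), (2, 20), (2, 21), (2, 26), (2, 27), (2, 28), (2, 29)]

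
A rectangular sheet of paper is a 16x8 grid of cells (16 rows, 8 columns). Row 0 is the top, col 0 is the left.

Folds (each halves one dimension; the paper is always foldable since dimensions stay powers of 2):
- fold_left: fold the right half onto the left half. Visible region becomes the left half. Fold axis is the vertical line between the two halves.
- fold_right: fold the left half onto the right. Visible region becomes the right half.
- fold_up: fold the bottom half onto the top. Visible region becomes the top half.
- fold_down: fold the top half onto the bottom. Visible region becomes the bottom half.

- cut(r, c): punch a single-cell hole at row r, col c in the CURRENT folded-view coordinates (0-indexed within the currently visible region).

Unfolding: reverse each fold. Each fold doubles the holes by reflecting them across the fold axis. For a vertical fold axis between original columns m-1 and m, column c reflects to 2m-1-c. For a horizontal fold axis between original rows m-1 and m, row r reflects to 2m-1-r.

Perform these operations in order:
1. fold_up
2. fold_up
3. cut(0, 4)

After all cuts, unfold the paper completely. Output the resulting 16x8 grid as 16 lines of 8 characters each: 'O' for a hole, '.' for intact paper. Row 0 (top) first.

Answer: ....O...
........
........
........
........
........
........
....O...
....O...
........
........
........
........
........
........
....O...

Derivation:
Op 1 fold_up: fold axis h@8; visible region now rows[0,8) x cols[0,8) = 8x8
Op 2 fold_up: fold axis h@4; visible region now rows[0,4) x cols[0,8) = 4x8
Op 3 cut(0, 4): punch at orig (0,4); cuts so far [(0, 4)]; region rows[0,4) x cols[0,8) = 4x8
Unfold 1 (reflect across h@4): 2 holes -> [(0, 4), (7, 4)]
Unfold 2 (reflect across h@8): 4 holes -> [(0, 4), (7, 4), (8, 4), (15, 4)]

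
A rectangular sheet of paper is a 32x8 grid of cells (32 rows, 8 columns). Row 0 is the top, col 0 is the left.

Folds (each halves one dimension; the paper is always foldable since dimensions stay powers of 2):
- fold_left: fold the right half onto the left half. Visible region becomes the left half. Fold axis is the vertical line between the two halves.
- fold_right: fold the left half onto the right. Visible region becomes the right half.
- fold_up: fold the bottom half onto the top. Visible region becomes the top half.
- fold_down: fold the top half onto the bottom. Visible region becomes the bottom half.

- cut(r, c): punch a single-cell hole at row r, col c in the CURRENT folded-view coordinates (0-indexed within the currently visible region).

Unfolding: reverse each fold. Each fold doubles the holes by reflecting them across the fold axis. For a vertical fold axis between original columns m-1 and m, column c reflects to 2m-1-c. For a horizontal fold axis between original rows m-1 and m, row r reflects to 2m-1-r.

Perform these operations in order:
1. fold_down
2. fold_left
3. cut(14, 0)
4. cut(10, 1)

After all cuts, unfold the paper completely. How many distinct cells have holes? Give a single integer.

Answer: 8

Derivation:
Op 1 fold_down: fold axis h@16; visible region now rows[16,32) x cols[0,8) = 16x8
Op 2 fold_left: fold axis v@4; visible region now rows[16,32) x cols[0,4) = 16x4
Op 3 cut(14, 0): punch at orig (30,0); cuts so far [(30, 0)]; region rows[16,32) x cols[0,4) = 16x4
Op 4 cut(10, 1): punch at orig (26,1); cuts so far [(26, 1), (30, 0)]; region rows[16,32) x cols[0,4) = 16x4
Unfold 1 (reflect across v@4): 4 holes -> [(26, 1), (26, 6), (30, 0), (30, 7)]
Unfold 2 (reflect across h@16): 8 holes -> [(1, 0), (1, 7), (5, 1), (5, 6), (26, 1), (26, 6), (30, 0), (30, 7)]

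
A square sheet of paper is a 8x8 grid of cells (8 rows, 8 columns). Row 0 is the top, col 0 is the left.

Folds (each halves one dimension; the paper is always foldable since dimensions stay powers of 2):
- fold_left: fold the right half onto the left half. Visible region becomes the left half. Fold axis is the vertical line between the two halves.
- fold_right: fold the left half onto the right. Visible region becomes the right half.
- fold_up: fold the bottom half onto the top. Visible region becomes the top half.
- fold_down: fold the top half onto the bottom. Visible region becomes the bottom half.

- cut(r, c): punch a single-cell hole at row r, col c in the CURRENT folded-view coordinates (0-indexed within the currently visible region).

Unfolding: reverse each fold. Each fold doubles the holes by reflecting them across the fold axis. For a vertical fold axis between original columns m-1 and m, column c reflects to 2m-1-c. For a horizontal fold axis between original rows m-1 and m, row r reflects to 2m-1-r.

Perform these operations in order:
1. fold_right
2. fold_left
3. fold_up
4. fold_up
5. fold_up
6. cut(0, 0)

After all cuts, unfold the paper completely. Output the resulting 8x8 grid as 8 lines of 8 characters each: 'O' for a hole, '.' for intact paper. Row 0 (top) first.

Answer: O..OO..O
O..OO..O
O..OO..O
O..OO..O
O..OO..O
O..OO..O
O..OO..O
O..OO..O

Derivation:
Op 1 fold_right: fold axis v@4; visible region now rows[0,8) x cols[4,8) = 8x4
Op 2 fold_left: fold axis v@6; visible region now rows[0,8) x cols[4,6) = 8x2
Op 3 fold_up: fold axis h@4; visible region now rows[0,4) x cols[4,6) = 4x2
Op 4 fold_up: fold axis h@2; visible region now rows[0,2) x cols[4,6) = 2x2
Op 5 fold_up: fold axis h@1; visible region now rows[0,1) x cols[4,6) = 1x2
Op 6 cut(0, 0): punch at orig (0,4); cuts so far [(0, 4)]; region rows[0,1) x cols[4,6) = 1x2
Unfold 1 (reflect across h@1): 2 holes -> [(0, 4), (1, 4)]
Unfold 2 (reflect across h@2): 4 holes -> [(0, 4), (1, 4), (2, 4), (3, 4)]
Unfold 3 (reflect across h@4): 8 holes -> [(0, 4), (1, 4), (2, 4), (3, 4), (4, 4), (5, 4), (6, 4), (7, 4)]
Unfold 4 (reflect across v@6): 16 holes -> [(0, 4), (0, 7), (1, 4), (1, 7), (2, 4), (2, 7), (3, 4), (3, 7), (4, 4), (4, 7), (5, 4), (5, 7), (6, 4), (6, 7), (7, 4), (7, 7)]
Unfold 5 (reflect across v@4): 32 holes -> [(0, 0), (0, 3), (0, 4), (0, 7), (1, 0), (1, 3), (1, 4), (1, 7), (2, 0), (2, 3), (2, 4), (2, 7), (3, 0), (3, 3), (3, 4), (3, 7), (4, 0), (4, 3), (4, 4), (4, 7), (5, 0), (5, 3), (5, 4), (5, 7), (6, 0), (6, 3), (6, 4), (6, 7), (7, 0), (7, 3), (7, 4), (7, 7)]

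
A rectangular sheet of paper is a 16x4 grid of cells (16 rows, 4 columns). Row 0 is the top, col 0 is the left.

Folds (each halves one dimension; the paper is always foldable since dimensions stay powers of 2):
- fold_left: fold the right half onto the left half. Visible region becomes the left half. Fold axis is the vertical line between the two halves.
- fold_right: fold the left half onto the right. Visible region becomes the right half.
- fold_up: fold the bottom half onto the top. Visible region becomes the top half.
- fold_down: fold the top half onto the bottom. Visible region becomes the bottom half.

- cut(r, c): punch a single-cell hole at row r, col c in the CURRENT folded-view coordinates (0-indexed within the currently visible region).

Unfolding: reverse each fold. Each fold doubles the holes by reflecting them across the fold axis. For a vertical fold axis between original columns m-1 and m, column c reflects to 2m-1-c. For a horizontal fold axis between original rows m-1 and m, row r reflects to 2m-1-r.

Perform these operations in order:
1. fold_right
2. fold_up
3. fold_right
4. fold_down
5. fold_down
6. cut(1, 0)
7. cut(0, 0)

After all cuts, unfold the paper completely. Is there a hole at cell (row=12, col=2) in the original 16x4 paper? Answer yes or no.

Op 1 fold_right: fold axis v@2; visible region now rows[0,16) x cols[2,4) = 16x2
Op 2 fold_up: fold axis h@8; visible region now rows[0,8) x cols[2,4) = 8x2
Op 3 fold_right: fold axis v@3; visible region now rows[0,8) x cols[3,4) = 8x1
Op 4 fold_down: fold axis h@4; visible region now rows[4,8) x cols[3,4) = 4x1
Op 5 fold_down: fold axis h@6; visible region now rows[6,8) x cols[3,4) = 2x1
Op 6 cut(1, 0): punch at orig (7,3); cuts so far [(7, 3)]; region rows[6,8) x cols[3,4) = 2x1
Op 7 cut(0, 0): punch at orig (6,3); cuts so far [(6, 3), (7, 3)]; region rows[6,8) x cols[3,4) = 2x1
Unfold 1 (reflect across h@6): 4 holes -> [(4, 3), (5, 3), (6, 3), (7, 3)]
Unfold 2 (reflect across h@4): 8 holes -> [(0, 3), (1, 3), (2, 3), (3, 3), (4, 3), (5, 3), (6, 3), (7, 3)]
Unfold 3 (reflect across v@3): 16 holes -> [(0, 2), (0, 3), (1, 2), (1, 3), (2, 2), (2, 3), (3, 2), (3, 3), (4, 2), (4, 3), (5, 2), (5, 3), (6, 2), (6, 3), (7, 2), (7, 3)]
Unfold 4 (reflect across h@8): 32 holes -> [(0, 2), (0, 3), (1, 2), (1, 3), (2, 2), (2, 3), (3, 2), (3, 3), (4, 2), (4, 3), (5, 2), (5, 3), (6, 2), (6, 3), (7, 2), (7, 3), (8, 2), (8, 3), (9, 2), (9, 3), (10, 2), (10, 3), (11, 2), (11, 3), (12, 2), (12, 3), (13, 2), (13, 3), (14, 2), (14, 3), (15, 2), (15, 3)]
Unfold 5 (reflect across v@2): 64 holes -> [(0, 0), (0, 1), (0, 2), (0, 3), (1, 0), (1, 1), (1, 2), (1, 3), (2, 0), (2, 1), (2, 2), (2, 3), (3, 0), (3, 1), (3, 2), (3, 3), (4, 0), (4, 1), (4, 2), (4, 3), (5, 0), (5, 1), (5, 2), (5, 3), (6, 0), (6, 1), (6, 2), (6, 3), (7, 0), (7, 1), (7, 2), (7, 3), (8, 0), (8, 1), (8, 2), (8, 3), (9, 0), (9, 1), (9, 2), (9, 3), (10, 0), (10, 1), (10, 2), (10, 3), (11, 0), (11, 1), (11, 2), (11, 3), (12, 0), (12, 1), (12, 2), (12, 3), (13, 0), (13, 1), (13, 2), (13, 3), (14, 0), (14, 1), (14, 2), (14, 3), (15, 0), (15, 1), (15, 2), (15, 3)]
Holes: [(0, 0), (0, 1), (0, 2), (0, 3), (1, 0), (1, 1), (1, 2), (1, 3), (2, 0), (2, 1), (2, 2), (2, 3), (3, 0), (3, 1), (3, 2), (3, 3), (4, 0), (4, 1), (4, 2), (4, 3), (5, 0), (5, 1), (5, 2), (5, 3), (6, 0), (6, 1), (6, 2), (6, 3), (7, 0), (7, 1), (7, 2), (7, 3), (8, 0), (8, 1), (8, 2), (8, 3), (9, 0), (9, 1), (9, 2), (9, 3), (10, 0), (10, 1), (10, 2), (10, 3), (11, 0), (11, 1), (11, 2), (11, 3), (12, 0), (12, 1), (12, 2), (12, 3), (13, 0), (13, 1), (13, 2), (13, 3), (14, 0), (14, 1), (14, 2), (14, 3), (15, 0), (15, 1), (15, 2), (15, 3)]

Answer: yes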